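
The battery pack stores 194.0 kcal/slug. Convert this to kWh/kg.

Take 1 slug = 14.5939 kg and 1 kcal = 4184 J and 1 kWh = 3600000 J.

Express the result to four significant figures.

194.0 kcal/slug × 4184 J/kcal ÷ 14.5939 kg/slug = 55618.9 J/kg
55618.9 J/kg ÷ 3600000 J/kWh = 0.0154497 kWh/kg

0.01545 kWh/kg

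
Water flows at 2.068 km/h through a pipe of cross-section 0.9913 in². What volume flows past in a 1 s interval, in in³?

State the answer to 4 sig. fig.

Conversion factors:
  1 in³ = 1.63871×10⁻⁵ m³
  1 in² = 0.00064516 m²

22.42 in³

2.068 km/h × (1/3.6) → 0.574444 m/s
0.9913 in² × 0.00064516 → 6.39547×10⁻⁴ m²
V = v × A × t = 0.574444 m/s × 6.39547×10⁻⁴ m² × 1 s = 3.67384×10⁻⁴ m³
3.67384×10⁻⁴ m³ ÷ (1.63871×10⁻⁵ m³/in³) = 22.4191 in³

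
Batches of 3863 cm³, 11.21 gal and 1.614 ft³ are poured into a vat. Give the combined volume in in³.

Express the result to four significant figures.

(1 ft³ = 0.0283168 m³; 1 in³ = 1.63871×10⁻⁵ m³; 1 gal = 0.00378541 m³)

3863 cm³ × 10⁻⁶ = 0.003863 m³
11.21 gal × 0.00378541 = 0.0424344 m³
1.614 ft³ × 0.0283168 = 0.0457033 m³
Sum: 0.003863 + 0.0424344 + 0.0457033 = 0.0920007 m³
In in³: 0.0920007 / 1.63871×10⁻⁵ = 5614.21 in³

5614 in³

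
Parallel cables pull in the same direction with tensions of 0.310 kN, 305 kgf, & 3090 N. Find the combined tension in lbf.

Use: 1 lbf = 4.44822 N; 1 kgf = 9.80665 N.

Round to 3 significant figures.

0.310 kN × 1000 → 310 N
305 kgf × 9.80665 → 2991.03 N
3090 N (already N)
Sum: 310 + 2991.03 + 3090 = 6391.03 N
In lbf: 6391.03 / 4.44822 = 1436.76 lbf

1440 lbf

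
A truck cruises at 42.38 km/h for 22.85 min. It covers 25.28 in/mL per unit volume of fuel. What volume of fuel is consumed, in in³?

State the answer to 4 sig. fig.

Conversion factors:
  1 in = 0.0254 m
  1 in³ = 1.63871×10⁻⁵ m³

1534 in³

42.38 km/h → 11.7722 m/s
22.85 min → 1371 s
d = v × t = 11.7722 × 1371 = 16139.7 m
25.28 in/mL → 642112 m/m³
V = d / (distance per unit fuel) = 16139.7 / 642112 = 0.0251353 m³
In in³: 0.0251353 / 1.63871×10⁻⁵ = 1533.85 in³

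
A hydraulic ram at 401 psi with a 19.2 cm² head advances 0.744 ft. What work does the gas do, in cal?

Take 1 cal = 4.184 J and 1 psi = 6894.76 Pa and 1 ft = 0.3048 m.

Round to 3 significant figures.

401 psi → 2.7648×10⁶ Pa
19.2 cm² → 0.00192 m²
F = P × A = 2.7648×10⁶ × 0.00192 = 5308.42 N
0.744 ft → 0.226771 m
W = F × d = 5308.42 × 0.226771 = 1203.8 J
In cal: 1203.8 / 4.184 = 287.715 cal

288 cal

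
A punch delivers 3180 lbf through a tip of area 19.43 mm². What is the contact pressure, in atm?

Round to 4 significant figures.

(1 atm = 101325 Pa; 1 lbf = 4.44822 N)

3180 lbf × 4.44822 → 14145.3 N
19.43 mm² × 10⁻⁶ → 1.943×10⁻⁵ m²
P = F / A = 14145.3 N / 1.943×10⁻⁵ m² = 7.28013×10⁸ Pa
7.28013×10⁸ Pa ÷ (101325 Pa/atm) = 7184.93 atm

7185 atm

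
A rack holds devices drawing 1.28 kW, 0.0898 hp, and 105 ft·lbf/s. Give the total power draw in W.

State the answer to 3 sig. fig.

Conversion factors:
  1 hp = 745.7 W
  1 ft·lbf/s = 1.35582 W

1490 W

1.28 kW × 1000 → 1280 W
0.0898 hp × 745.7 → 66.9639 W
105 ft·lbf/s × 1.35582 → 142.361 W
Sum: 1280 + 66.9639 + 142.361 = 1489.32 W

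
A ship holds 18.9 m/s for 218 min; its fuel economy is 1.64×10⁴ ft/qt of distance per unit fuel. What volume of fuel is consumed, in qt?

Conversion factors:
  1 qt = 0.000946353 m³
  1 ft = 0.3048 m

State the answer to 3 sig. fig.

218 min → 13080 s
d = v × t = 18.9 × 13080 = 247212 m
1.64×10⁴ ft/qt → 5.28209×10⁶ m/m³
V = d / (distance per unit fuel) = 247212 / 5.28209×10⁶ = 0.0468019 m³
In qt: 0.0468019 / 0.000946353 = 49.455 qt

49.5 qt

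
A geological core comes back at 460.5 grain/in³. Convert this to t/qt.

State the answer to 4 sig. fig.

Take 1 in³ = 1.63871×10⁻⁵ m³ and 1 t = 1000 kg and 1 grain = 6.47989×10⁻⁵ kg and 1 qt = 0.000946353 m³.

460.5 grain/in³ × 6.47989×10⁻⁵ kg/grain ÷ 1.63871×10⁻⁵ m³/in³ = 1820.94 kg/m³
1820.94 kg/m³ ÷ 1000 kg/t × 0.000946353 m³/qt = 0.00172325 t/qt

0.001723 t/qt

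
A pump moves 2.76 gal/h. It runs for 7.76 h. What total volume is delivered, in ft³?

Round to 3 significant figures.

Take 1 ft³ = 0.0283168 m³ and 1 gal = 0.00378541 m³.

2.86 ft³

2.76 gal/h → 2.90215×10⁻⁶ m³/s
7.76 h → 27936 s
V = Q × t = 2.90215×10⁻⁶ × 27936 = 0.0810745 m³
In ft³: 0.0810745 / 0.0283168 = 2.86312 ft³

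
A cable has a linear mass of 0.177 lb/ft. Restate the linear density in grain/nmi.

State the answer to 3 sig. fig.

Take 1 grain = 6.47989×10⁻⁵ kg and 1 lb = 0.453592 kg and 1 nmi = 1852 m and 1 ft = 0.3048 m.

7.53×10⁶ grain/nmi

0.177 lb/ft × 0.453592 kg/lb ÷ 0.3048 m/ft = 0.263405 kg/m
0.263405 kg/m ÷ 6.47989×10⁻⁵ kg/grain × 1852 m/nmi = 7.52831×10⁶ grain/nmi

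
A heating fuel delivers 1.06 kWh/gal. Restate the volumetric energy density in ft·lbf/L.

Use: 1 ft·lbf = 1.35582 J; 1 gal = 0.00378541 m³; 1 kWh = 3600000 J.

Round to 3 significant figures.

7.44×10⁵ ft·lbf/L

1.06 kWh/gal × 3600000 J/kWh ÷ 0.00378541 m³/gal = 1.00808×10⁹ J/m³
1.00808×10⁹ J/m³ ÷ 1.35582 J/ft·lbf × 0.001 m³/L = 743521 ft·lbf/L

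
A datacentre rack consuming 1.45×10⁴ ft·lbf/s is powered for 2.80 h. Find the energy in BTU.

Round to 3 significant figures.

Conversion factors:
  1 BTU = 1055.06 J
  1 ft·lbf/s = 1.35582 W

1.88×10⁵ BTU

1.45×10⁴ ft·lbf/s × 1.35582 → 19659.4 W
2.80 h × 3600 → 10080 s
E = P × t = 19659.4 W × 10080 s = 1.98167×10⁸ J
1.98167×10⁸ J ÷ (1055.06 J/BTU) = 187825 BTU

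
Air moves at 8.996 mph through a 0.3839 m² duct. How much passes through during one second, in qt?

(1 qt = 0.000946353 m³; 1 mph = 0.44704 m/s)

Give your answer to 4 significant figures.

8.996 mph × 0.44704 → 4.02157 m/s
V = v × A × t = 4.02157 m/s × 0.3839 m² × 1 s = 1.54388 m³
1.54388 m³ ÷ (0.000946353 m³/qt) = 1631.4 qt

1631 qt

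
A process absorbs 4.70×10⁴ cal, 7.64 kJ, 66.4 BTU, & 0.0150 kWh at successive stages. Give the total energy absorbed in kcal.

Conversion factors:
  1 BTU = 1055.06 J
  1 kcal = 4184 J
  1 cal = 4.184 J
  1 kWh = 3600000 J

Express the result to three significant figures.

78.5 kcal

4.70×10⁴ cal × 4.184 → 196648 J
7.64 kJ × 1000 → 7640 J
66.4 BTU × 1055.06 → 70056 J
0.0150 kWh × 3600000 → 54000 J
Total: 196648 + 7640 + 70056 + 54000 = 328344 J
In kcal: 328344 / 4184 = 78.4761 kcal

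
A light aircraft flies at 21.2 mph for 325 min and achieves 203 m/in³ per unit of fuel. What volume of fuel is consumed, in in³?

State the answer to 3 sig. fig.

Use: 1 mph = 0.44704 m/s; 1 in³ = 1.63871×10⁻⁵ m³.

21.2 mph → 9.47725 m/s
325 min → 19500 s
d = v × t = 9.47725 × 19500 = 184806 m
203 m/in³ → 1.23878×10⁷ m/m³
V = d / (distance per unit fuel) = 184806 / 1.23878×10⁷ = 0.0149184 m³
In in³: 0.0149184 / 1.63871×10⁻⁵ = 910.375 in³

910 in³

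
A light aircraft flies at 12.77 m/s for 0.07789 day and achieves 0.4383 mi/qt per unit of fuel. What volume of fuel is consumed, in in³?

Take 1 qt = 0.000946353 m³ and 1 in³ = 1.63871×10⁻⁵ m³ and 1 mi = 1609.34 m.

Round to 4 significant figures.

7036 in³

0.07789 day → 6729.7 s
d = v × t = 12.77 × 6729.7 = 85938.3 m
0.4383 mi/qt → 745360 m/m³
V = d / (distance per unit fuel) = 85938.3 / 745360 = 0.115298 m³
In in³: 0.115298 / 1.63871×10⁻⁵ = 7035.9 in³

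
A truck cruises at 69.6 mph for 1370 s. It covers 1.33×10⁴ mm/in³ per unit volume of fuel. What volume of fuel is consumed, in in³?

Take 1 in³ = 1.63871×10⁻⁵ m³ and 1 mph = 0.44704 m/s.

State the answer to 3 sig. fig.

3200 in³

69.6 mph → 31.114 m/s
d = v × t = 31.114 × 1370 = 42626.2 m
1.33×10⁴ mm/in³ → 811614 m/m³
V = d / (distance per unit fuel) = 42626.2 / 811614 = 0.0525203 m³
In in³: 0.0525203 / 1.63871×10⁻⁵ = 3204.98 in³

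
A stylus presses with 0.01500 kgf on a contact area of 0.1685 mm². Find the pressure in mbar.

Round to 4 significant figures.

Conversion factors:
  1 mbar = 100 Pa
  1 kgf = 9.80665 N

0.01500 kgf × 9.80665 = 0.1471 N
0.1685 mm² × 10⁻⁶ = 1.685×10⁻⁷ m²
P = F / A = 0.1471 N / 1.685×10⁻⁷ m² = 872997 Pa
872997 Pa ÷ (100 Pa/mbar) = 8729.97 mbar

8730 mbar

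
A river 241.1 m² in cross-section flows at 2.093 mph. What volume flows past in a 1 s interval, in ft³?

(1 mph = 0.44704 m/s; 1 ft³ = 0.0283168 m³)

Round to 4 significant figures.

2.093 mph × 0.44704 → 0.935655 m/s
V = v × A × t = 0.935655 m/s × 241.1 m² × 1 s = 225.586 m³
225.586 m³ ÷ (0.0283168 m³/ft³) = 7966.51 ft³

7967 ft³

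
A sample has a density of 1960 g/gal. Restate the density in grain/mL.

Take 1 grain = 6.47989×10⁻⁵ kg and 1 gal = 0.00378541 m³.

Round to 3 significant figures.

7.99 grain/mL

1960 g/gal × 0.001 kg/g ÷ 0.00378541 m³/gal = 517.777 kg/m³
517.777 kg/m³ ÷ 6.47989×10⁻⁵ kg/grain × 10⁻⁶ m³/mL = 7.99052 grain/mL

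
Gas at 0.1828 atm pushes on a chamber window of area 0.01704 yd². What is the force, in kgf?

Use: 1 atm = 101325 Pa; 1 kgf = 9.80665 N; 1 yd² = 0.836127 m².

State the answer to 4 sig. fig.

26.91 kgf

0.1828 atm × 101325 = 18522.2 Pa
0.01704 yd² × 0.836127 = 0.0142476 m²
F = P × A = 18522.2 Pa × 0.0142476 m² = 263.897 N
263.897 N ÷ (9.80665 N/kgf) = 26.91 kgf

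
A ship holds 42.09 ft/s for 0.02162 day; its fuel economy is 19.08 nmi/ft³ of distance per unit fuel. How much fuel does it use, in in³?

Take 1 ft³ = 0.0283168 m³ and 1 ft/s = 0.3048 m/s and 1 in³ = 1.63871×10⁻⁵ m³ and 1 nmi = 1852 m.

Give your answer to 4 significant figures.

1172 in³

42.09 ft/s → 12.829 m/s
0.02162 day → 1867.97 s
d = v × t = 12.829 × 1867.97 = 23964.2 m
19.08 nmi/ft³ → 1.24789×10⁶ m/m³
V = d / (distance per unit fuel) = 23964.2 / 1.24789×10⁶ = 0.0192038 m³
In in³: 0.0192038 / 1.63871×10⁻⁵ = 1171.89 in³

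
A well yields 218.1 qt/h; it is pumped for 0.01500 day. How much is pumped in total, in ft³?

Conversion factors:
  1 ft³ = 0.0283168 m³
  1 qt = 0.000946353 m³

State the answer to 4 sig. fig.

2.624 ft³

218.1 qt/h → 5.73332×10⁻⁵ m³/s
0.01500 day → 1296 s
V = Q × t = 5.73332×10⁻⁵ × 1296 = 0.0743038 m³
In ft³: 0.0743038 / 0.0283168 = 2.62402 ft³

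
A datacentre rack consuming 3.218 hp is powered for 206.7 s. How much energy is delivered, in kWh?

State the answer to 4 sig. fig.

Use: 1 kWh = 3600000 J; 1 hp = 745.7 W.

0.1378 kWh

3.218 hp × 745.7 = 2399.66 W
E = P × t = 2399.66 W × 206.7 s = 496010 J
496010 J ÷ (3600000 J/kWh) = 0.137781 kWh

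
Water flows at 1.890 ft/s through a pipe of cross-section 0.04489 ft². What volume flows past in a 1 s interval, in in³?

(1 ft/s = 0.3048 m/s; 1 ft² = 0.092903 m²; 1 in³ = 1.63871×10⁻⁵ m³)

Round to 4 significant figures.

146.6 in³

1.890 ft/s × 0.3048 → 0.576072 m/s
0.04489 ft² × 0.092903 → 0.00417042 m²
V = v × A × t = 0.576072 m/s × 0.00417042 m² × 1 s = 0.00240246 m³
0.00240246 m³ ÷ (1.63871×10⁻⁵ m³/in³) = 146.607 in³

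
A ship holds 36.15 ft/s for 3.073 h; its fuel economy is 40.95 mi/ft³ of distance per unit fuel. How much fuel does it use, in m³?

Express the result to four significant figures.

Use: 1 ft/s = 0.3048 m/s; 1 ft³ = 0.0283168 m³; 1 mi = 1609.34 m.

0.05238 m³

36.15 ft/s → 11.0185 m/s
3.073 h → 11062.8 s
d = v × t = 11.0185 × 11062.8 = 121895 m
40.95 mi/ft³ → 2.32733×10⁶ m/m³
V = d / (distance per unit fuel) = 121895 / 2.32733×10⁶ = 0.0523755 m³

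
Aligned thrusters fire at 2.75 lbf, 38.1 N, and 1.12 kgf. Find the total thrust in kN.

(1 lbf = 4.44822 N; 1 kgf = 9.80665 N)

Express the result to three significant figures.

2.75 lbf × 4.44822 → 12.2326 N
38.1 N (already N)
1.12 kgf × 9.80665 → 10.9834 N
Sum: 12.2326 + 38.1 + 10.9834 = 61.316 N
In kN: 61.316 / 1000 = 0.061316 kN

0.0613 kN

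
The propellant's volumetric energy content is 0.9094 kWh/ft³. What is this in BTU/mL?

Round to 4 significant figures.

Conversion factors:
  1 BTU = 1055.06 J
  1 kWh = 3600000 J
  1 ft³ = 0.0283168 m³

0.9094 kWh/ft³ × 3600000 J/kWh ÷ 0.0283168 m³/ft³ = 1.15615×10⁸ J/m³
1.15615×10⁸ J/m³ ÷ 1055.06 J/BTU × 10⁻⁶ m³/mL = 0.109581 BTU/mL

0.1096 BTU/mL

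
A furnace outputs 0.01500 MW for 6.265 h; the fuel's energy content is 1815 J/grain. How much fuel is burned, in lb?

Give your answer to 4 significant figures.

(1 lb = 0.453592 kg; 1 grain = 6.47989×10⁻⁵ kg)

0.01500 MW → 15000 W
6.265 h → 22554 s
E = P × t = 15000 × 22554 = 3.3831×10⁸ J
1815 J/grain → 2.80097×10⁷ J/kg
m = E / e_s = 3.3831×10⁸ / 2.80097×10⁷ = 12.0783 kg
In lb: 12.0783 / 0.453592 = 26.6281 lb

26.63 lb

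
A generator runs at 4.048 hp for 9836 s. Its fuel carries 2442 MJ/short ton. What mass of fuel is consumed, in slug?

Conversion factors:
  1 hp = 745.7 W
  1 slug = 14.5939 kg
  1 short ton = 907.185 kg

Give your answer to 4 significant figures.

0.7558 slug

4.048 hp → 3018.59 W
E = P × t = 3018.59 × 9836 = 2.96909×10⁷ J
2442 MJ/short ton → 2.69184×10⁶ J/kg
m = E / e_s = 2.96909×10⁷ / 2.69184×10⁶ = 11.03 kg
In slug: 11.03 / 14.5939 = 0.755795 slug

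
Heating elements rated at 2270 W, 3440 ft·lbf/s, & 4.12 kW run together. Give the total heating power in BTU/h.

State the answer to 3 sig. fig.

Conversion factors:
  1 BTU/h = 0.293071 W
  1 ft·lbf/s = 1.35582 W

2270 W (already W)
3440 ft·lbf/s × 1.35582 = 4664.02 W
4.12 kW × 1000 = 4120 W
Combined: 2270 + 4664.02 + 4120 = 11054 W
In BTU/h: 11054 / 0.293071 = 37717.8 BTU/h

3.77×10⁴ BTU/h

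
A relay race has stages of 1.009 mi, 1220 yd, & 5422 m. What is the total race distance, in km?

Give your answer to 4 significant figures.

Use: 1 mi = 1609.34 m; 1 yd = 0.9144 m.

8.161 km

1.009 mi × 1609.34 = 1623.82 m
1220 yd × 0.9144 = 1115.57 m
5422 m (already m)
Total: 1623.82 + 1115.57 + 5422 = 8161.39 m
In km: 8161.39 / 1000 = 8.16139 km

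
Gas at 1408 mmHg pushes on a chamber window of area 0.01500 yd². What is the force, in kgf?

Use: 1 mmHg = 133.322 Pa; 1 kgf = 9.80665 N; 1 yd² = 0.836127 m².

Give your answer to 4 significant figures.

240.1 kgf

1408 mmHg × 133.322 → 187717 Pa
0.01500 yd² × 0.836127 → 0.0125419 m²
F = P × A = 187717 Pa × 0.0125419 m² = 2354.33 N
2354.33 N ÷ (9.80665 N/kgf) = 240.075 kgf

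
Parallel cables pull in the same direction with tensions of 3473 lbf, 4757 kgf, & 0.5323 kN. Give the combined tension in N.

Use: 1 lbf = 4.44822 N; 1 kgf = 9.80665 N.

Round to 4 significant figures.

3473 lbf × 4.44822 → 15448.7 N
4757 kgf × 9.80665 → 46650.2 N
0.5323 kN × 1000 → 532.3 N
Sum: 15448.7 + 46650.2 + 532.3 = 62631.2 N

6.263×10⁴ N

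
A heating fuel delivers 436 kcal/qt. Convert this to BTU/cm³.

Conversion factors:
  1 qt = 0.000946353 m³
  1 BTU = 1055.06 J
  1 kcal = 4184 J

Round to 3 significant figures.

1.83 BTU/cm³

436 kcal/qt × 4184 J/kcal ÷ 0.000946353 m³/qt = 1.92764×10⁹ J/m³
1.92764×10⁹ J/m³ ÷ 1055.06 J/BTU × 10⁻⁶ m³/cm³ = 1.82704 BTU/cm³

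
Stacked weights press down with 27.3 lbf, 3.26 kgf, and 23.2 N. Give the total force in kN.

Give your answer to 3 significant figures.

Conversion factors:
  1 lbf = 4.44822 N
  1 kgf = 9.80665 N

0.177 kN

27.3 lbf × 4.44822 = 121.436 N
3.26 kgf × 9.80665 = 31.9697 N
23.2 N (already N)
Combined: 121.436 + 31.9697 + 23.2 = 176.606 N
In kN: 176.606 / 1000 = 0.176606 kN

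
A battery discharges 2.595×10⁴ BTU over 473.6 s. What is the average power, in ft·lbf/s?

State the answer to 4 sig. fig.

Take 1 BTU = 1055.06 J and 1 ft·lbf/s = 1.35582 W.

2.595×10⁴ BTU × 1055.06 → 2.73788×10⁷ J
P = E / t = 2.73788×10⁷ J / 473.6 s = 57810 W
57810 W ÷ (1.35582 W/ft·lbf/s) = 42638.4 ft·lbf/s

4.264×10⁴ ft·lbf/s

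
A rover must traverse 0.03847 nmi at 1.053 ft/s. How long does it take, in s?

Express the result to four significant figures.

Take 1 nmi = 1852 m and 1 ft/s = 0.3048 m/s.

0.03847 nmi × 1852 → 71.2464 m
1.053 ft/s × 0.3048 → 0.320954 m/s
t = d / v = 71.2464 m / 0.320954 m/s = 221.983 s

222.0 s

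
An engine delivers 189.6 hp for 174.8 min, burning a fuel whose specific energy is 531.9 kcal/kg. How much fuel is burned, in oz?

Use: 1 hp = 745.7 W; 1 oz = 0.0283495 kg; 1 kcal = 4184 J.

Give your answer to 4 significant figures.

2.350×10⁴ oz

189.6 hp → 141385 W
174.8 min → 10488 s
E = P × t = 141385 × 10488 = 1.48285×10⁹ J
531.9 kcal/kg → 2.22547×10⁶ J/kg
m = E / e_s = 1.48285×10⁹ / 2.22547×10⁶ = 666.309 kg
In oz: 666.309 / 0.0283495 = 23503.4 oz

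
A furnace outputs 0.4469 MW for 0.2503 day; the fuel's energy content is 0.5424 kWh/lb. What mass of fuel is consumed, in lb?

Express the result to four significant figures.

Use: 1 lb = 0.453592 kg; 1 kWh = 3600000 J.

0.4469 MW → 446900 W
0.2503 day → 21625.9 s
E = P × t = 446900 × 21625.9 = 9.66461×10⁹ J
0.5424 kWh/lb → 4.30484×10⁶ J/kg
m = E / e_s = 9.66461×10⁹ / 4.30484×10⁶ = 2245.06 kg
In lb: 2245.06 / 0.453592 = 4949.51 lb

4950 lb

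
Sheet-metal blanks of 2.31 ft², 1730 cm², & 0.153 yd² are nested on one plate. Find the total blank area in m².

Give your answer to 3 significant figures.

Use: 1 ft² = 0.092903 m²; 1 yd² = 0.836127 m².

2.31 ft² × 0.092903 = 0.214606 m²
1730 cm² × 0.0001 = 0.173 m²
0.153 yd² × 0.836127 = 0.127927 m²
Combined: 0.214606 + 0.173 + 0.127927 = 0.515533 m²

0.516 m²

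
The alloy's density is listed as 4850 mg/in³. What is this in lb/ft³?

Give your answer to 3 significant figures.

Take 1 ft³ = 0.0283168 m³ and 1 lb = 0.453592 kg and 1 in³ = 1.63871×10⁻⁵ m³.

18.5 lb/ft³

4850 mg/in³ × 10⁻⁶ kg/mg ÷ 1.63871×10⁻⁵ m³/in³ = 295.965 kg/m³
295.965 kg/m³ ÷ 0.453592 kg/lb × 0.0283168 m³/ft³ = 18.4765 lb/ft³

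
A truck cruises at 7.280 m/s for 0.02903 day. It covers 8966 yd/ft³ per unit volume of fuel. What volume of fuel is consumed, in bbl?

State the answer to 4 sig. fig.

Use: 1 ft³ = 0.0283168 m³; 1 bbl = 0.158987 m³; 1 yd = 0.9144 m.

0.3967 bbl

0.02903 day → 2508.19 s
d = v × t = 7.28 × 2508.19 = 18259.6 m
8966 yd/ft³ → 289528 m/m³
V = d / (distance per unit fuel) = 18259.6 / 289528 = 0.0630668 m³
In bbl: 0.0630668 / 0.158987 = 0.396679 bbl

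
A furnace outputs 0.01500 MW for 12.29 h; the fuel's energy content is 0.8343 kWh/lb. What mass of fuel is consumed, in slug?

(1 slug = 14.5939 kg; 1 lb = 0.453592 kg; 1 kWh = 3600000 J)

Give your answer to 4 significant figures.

0.01500 MW → 15000 W
12.29 h → 44244 s
E = P × t = 15000 × 44244 = 6.6366×10⁸ J
0.8343 kWh/lb → 6.62155×10⁶ J/kg
m = E / e_s = 6.6366×10⁸ / 6.62155×10⁶ = 100.227 kg
In slug: 100.227 / 14.5939 = 6.86773 slug

6.868 slug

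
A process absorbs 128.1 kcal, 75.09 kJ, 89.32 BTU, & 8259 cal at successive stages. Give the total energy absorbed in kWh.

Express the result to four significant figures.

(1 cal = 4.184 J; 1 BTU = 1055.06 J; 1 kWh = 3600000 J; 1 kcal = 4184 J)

0.2055 kWh

128.1 kcal × 4184 = 535970 J
75.09 kJ × 1000 = 75090 J
89.32 BTU × 1055.06 = 94238 J
8259 cal × 4.184 = 34555.7 J
Combined: 535970 + 75090 + 94238 + 34555.7 = 739854 J
In kWh: 739854 / 3600000 = 0.205515 kWh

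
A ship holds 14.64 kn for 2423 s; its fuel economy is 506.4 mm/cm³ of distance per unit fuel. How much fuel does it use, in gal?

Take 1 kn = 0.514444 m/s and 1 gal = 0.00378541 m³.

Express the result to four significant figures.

9.520 gal

14.64 kn → 7.53146 m/s
d = v × t = 7.53146 × 2423 = 18248.7 m
506.4 mm/cm³ → 506400 m/m³
V = d / (distance per unit fuel) = 18248.7 / 506400 = 0.0360361 m³
In gal: 0.0360361 / 0.00378541 = 9.51973 gal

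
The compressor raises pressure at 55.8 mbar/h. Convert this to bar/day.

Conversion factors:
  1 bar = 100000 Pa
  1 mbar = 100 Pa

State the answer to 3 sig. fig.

1.34 bar/day

55.8 mbar/h × 100 Pa/mbar ÷ 3600 s/h = 1.55 Pa/s
1.55 Pa/s ÷ 100000 Pa/bar × 86400 s/day = 1.3392 bar/day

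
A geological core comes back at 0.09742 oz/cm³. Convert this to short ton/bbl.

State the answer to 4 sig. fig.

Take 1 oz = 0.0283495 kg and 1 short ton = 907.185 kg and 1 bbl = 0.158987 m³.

0.09742 oz/cm³ × 0.0283495 kg/oz ÷ 10⁻⁶ m³/cm³ = 2761.81 kg/m³
2761.81 kg/m³ ÷ 907.185 kg/short ton × 0.158987 m³/bbl = 0.484016 short ton/bbl

0.4840 short ton/bbl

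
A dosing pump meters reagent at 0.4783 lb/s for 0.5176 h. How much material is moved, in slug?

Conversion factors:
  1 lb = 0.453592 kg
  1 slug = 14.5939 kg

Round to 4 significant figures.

27.70 slug

0.4783 lb/s → 0.216953 kg/s
0.5176 h → 1863.36 s
m = ṁ × t = 0.216953 × 1863.36 = 404.262 kg
In slug: 404.262 / 14.5939 = 27.7008 slug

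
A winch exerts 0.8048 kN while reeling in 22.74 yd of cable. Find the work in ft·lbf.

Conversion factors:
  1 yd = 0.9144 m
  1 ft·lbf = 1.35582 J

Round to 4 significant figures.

1.234×10⁴ ft·lbf

0.8048 kN × 1000 → 804.8 N
22.74 yd × 0.9144 → 20.7935 m
W = F × d = 804.8 N × 20.7935 m = 16734.6 J
16734.6 J ÷ (1.35582 J/ft·lbf) = 12342.8 ft·lbf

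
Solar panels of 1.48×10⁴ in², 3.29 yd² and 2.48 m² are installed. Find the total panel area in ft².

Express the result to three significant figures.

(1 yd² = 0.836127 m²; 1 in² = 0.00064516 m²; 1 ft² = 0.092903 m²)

1.48×10⁴ in² × 0.00064516 → 9.54837 m²
3.29 yd² × 0.836127 → 2.75086 m²
2.48 m² (already m²)
Combined: 9.54837 + 2.75086 + 2.48 = 14.7792 m²
In ft²: 14.7792 / 0.092903 = 159.082 ft²

159 ft²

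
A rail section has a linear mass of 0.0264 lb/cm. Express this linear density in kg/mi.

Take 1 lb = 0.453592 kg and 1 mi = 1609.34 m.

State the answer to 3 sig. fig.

1930 kg/mi

0.0264 lb/cm × 0.453592 kg/lb ÷ 0.01 m/cm = 1.19748 kg/m
1.19748 kg/m × 1609.34 m/mi = 1927.15 kg/mi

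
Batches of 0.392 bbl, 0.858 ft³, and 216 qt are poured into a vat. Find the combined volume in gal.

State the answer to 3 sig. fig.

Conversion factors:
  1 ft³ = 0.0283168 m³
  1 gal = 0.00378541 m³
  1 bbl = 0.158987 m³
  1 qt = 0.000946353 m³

76.9 gal

0.392 bbl × 0.158987 → 0.0623229 m³
0.858 ft³ × 0.0283168 → 0.0242958 m³
216 qt × 0.000946353 → 0.204412 m³
Combined: 0.0623229 + 0.0242958 + 0.204412 = 0.291031 m³
In gal: 0.291031 / 0.00378541 = 76.8823 gal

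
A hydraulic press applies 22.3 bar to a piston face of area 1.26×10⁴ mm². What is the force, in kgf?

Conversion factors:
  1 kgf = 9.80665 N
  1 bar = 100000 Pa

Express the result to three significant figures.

22.3 bar × 100000 = 2.23×10⁶ Pa
1.26×10⁴ mm² × 10⁻⁶ = 0.0126 m²
F = P × A = 2.23×10⁶ Pa × 0.0126 m² = 28098 N
28098 N ÷ (9.80665 N/kgf) = 2865.2 kgf

2870 kgf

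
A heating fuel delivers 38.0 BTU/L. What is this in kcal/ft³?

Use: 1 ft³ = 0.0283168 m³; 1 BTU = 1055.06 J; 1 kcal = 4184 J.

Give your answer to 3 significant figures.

38.0 BTU/L × 1055.06 J/BTU ÷ 0.001 m³/L = 4.00923×10⁷ J/m³
4.00923×10⁷ J/m³ ÷ 4184 J/kcal × 0.0283168 m³/ft³ = 271.34 kcal/ft³

271 kcal/ft³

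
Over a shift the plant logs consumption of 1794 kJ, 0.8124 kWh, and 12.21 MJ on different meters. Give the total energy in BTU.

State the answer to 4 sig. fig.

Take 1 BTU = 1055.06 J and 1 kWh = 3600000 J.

1794 kJ × 1000 → 1.794×10⁶ J
0.8124 kWh × 3600000 → 2.92464×10⁶ J
12.21 MJ × 1000000 → 1.221×10⁷ J
Combined: 1.794×10⁶ + 2.92464×10⁶ + 1.221×10⁷ = 1.69286×10⁷ J
In BTU: 1.69286×10⁷ / 1055.06 = 16045.2 BTU

1.605×10⁴ BTU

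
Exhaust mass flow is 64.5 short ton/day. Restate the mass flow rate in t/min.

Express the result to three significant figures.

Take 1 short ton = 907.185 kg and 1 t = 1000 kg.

64.5 short ton/day × 907.185 kg/short ton ÷ 86400 s/day = 0.677239 kg/s
0.677239 kg/s ÷ 1000 kg/t × 60 s/min = 0.0406343 t/min

0.0406 t/min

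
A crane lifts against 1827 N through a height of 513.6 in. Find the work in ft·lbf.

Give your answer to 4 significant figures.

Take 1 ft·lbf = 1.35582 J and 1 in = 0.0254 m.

1.758×10⁴ ft·lbf

513.6 in × 0.0254 = 13.0454 m
W = F × d = 1827 N × 13.0454 m = 23833.9 J
23833.9 J ÷ (1.35582 J/ft·lbf) = 17579 ft·lbf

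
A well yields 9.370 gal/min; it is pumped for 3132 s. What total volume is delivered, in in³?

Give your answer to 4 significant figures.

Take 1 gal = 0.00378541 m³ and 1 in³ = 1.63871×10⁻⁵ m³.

9.370 gal/min → 5.91155×10⁻⁴ m³/s
V = Q × t = 5.91155×10⁻⁴ × 3132 = 1.8515 m³
In in³: 1.8515 / 1.63871×10⁻⁵ = 112985 in³

1.130×10⁵ in³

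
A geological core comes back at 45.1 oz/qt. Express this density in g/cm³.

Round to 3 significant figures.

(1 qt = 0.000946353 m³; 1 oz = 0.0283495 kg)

1.35 g/cm³

45.1 oz/qt × 0.0283495 kg/oz ÷ 0.000946353 m³/qt = 1351.04 kg/m³
1351.04 kg/m³ ÷ 0.001 kg/g × 10⁻⁶ m³/cm³ = 1.35104 g/cm³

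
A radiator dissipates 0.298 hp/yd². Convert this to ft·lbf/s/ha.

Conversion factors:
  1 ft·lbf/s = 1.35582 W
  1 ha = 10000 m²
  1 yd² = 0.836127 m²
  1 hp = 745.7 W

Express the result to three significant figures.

1.96×10⁶ ft·lbf/s/ha

0.298 hp/yd² × 745.7 W/hp ÷ 0.836127 m²/yd² = 265.771 W/m²
265.771 W/m² ÷ 1.35582 W/ft·lbf/s × 10000 m²/ha = 1.96022×10⁶ ft·lbf/s/ha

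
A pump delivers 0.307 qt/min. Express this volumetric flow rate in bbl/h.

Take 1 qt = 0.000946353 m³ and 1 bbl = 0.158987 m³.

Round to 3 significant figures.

0.110 bbl/h

0.307 qt/min × 0.000946353 m³/qt ÷ 60 s/min = 4.84217×10⁻⁶ m³/s
4.84217×10⁻⁶ m³/s ÷ 0.158987 m³/bbl × 3600 s/h = 0.109643 bbl/h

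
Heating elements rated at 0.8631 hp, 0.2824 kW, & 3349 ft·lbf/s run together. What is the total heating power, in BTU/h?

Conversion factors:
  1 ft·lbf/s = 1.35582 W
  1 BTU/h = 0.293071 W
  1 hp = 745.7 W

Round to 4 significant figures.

1.865×10⁴ BTU/h

0.8631 hp × 745.7 → 643.614 W
0.2824 kW × 1000 → 282.4 W
3349 ft·lbf/s × 1.35582 → 4540.64 W
Total: 643.614 + 282.4 + 4540.64 = 5466.65 W
In BTU/h: 5466.65 / 0.293071 = 18653 BTU/h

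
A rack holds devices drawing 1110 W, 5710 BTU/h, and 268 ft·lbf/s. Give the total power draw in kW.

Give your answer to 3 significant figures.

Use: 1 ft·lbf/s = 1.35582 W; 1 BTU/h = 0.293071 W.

1110 W (already W)
5710 BTU/h × 0.293071 = 1673.44 W
268 ft·lbf/s × 1.35582 = 363.36 W
Total: 1110 + 1673.44 + 363.36 = 3146.8 W
In kW: 3146.8 / 1000 = 3.1468 kW

3.15 kW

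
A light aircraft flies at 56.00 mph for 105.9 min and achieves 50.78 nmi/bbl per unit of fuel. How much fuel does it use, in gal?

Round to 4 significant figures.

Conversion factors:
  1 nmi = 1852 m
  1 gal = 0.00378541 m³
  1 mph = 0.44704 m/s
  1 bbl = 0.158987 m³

71.04 gal

56.00 mph → 25.0342 m/s
105.9 min → 6354 s
d = v × t = 25.0342 × 6354 = 159067 m
50.78 nmi/bbl → 591524 m/m³
V = d / (distance per unit fuel) = 159067 / 591524 = 0.26891 m³
In gal: 0.26891 / 0.00378541 = 71.0385 gal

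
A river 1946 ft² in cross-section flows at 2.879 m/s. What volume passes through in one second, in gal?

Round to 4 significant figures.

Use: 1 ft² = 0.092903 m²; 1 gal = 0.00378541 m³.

1.375×10⁵ gal

1946 ft² × 0.092903 → 180.789 m²
V = v × A × t = 2.879 m/s × 180.789 m² × 1 s = 520.492 m³
520.492 m³ ÷ (0.00378541 m³/gal) = 137500 gal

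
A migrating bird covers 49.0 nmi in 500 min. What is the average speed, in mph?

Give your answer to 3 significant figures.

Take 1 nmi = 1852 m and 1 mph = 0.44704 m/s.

6.77 mph

49.0 nmi × 1852 → 90748 m
500 min × 60 → 30000 s
v = d / t = 90748 m / 30000 s = 3.02493 m/s
3.02493 m/s ÷ (0.44704 m/s/mph) = 6.76658 mph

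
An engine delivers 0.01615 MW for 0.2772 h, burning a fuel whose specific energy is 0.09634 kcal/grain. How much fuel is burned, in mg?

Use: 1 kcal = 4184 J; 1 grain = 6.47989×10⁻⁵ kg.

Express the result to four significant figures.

2.591×10⁶ mg

0.01615 MW → 16150 W
0.2772 h → 997.92 s
E = P × t = 16150 × 997.92 = 1.61164×10⁷ J
0.09634 kcal/grain → 6.22058×10⁶ J/kg
m = E / e_s = 1.61164×10⁷ / 6.22058×10⁶ = 2.59082 kg
In mg: 2.59082 / 10⁻⁶ = 2.59082×10⁶ mg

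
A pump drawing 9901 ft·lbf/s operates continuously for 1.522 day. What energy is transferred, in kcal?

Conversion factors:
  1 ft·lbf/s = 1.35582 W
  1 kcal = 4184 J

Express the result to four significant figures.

9901 ft·lbf/s × 1.35582 → 13424 W
1.522 day × 86400 → 131501 s
E = P × t = 13424 W × 131501 s = 1.76527×10⁹ J
1.76527×10⁹ J ÷ (4184 J/kcal) = 421910 kcal

4.219×10⁵ kcal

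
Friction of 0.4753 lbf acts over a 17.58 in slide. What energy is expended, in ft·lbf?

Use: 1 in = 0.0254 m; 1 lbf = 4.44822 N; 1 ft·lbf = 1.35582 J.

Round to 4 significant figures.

0.4753 lbf × 4.44822 = 2.11424 N
17.58 in × 0.0254 = 0.446532 m
W = F × d = 2.11424 N × 0.446532 m = 0.944076 J
0.944076 J ÷ (1.35582 J/ft·lbf) = 0.696314 ft·lbf

0.6963 ft·lbf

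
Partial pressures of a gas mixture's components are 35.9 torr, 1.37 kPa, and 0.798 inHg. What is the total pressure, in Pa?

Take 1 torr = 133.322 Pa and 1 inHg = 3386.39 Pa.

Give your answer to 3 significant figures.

8860 Pa

35.9 torr × 133.322 = 4786.26 Pa
1.37 kPa × 1000 = 1370 Pa
0.798 inHg × 3386.39 = 2702.34 Pa
Combined: 4786.26 + 1370 + 2702.34 = 8858.6 Pa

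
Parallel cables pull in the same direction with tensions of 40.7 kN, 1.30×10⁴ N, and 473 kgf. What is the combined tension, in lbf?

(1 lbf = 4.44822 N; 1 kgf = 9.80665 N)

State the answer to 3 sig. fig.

40.7 kN × 1000 → 40700 N
1.30×10⁴ N (already N)
473 kgf × 9.80665 → 4638.55 N
Sum: 40700 + 13000 + 4638.55 = 58338.6 N
In lbf: 58338.6 / 4.44822 = 13115 lbf

1.31×10⁴ lbf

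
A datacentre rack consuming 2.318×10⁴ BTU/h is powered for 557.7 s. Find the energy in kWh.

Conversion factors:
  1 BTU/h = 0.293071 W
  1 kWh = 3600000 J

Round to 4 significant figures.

2.318×10⁴ BTU/h × 0.293071 → 6793.39 W
E = P × t = 6793.39 W × 557.7 s = 3.78867×10⁶ J
3.78867×10⁶ J ÷ (3600000 J/kWh) = 1.05241 kWh

1.052 kWh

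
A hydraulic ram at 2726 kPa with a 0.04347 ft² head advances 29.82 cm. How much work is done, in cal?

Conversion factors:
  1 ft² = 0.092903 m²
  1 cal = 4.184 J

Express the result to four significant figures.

2726 kPa → 2.726×10⁶ Pa
0.04347 ft² → 0.00403849 m²
F = P × A = 2.726×10⁶ × 0.00403849 = 11008.9 N
29.82 cm → 0.2982 m
W = F × d = 11008.9 × 0.2982 = 3282.85 J
In cal: 3282.85 / 4.184 = 784.62 cal

784.6 cal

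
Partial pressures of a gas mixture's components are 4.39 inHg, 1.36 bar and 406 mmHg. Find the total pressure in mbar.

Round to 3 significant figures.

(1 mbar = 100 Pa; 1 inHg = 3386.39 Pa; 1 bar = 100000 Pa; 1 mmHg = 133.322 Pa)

4.39 inHg × 3386.39 = 14866.3 Pa
1.36 bar × 100000 = 136000 Pa
406 mmHg × 133.322 = 54128.7 Pa
Sum: 14866.3 + 136000 + 54128.7 = 204995 Pa
In mbar: 204995 / 100 = 2049.95 mbar

2050 mbar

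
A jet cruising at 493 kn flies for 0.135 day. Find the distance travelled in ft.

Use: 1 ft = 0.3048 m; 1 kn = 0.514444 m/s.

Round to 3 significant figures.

9.71×10⁶ ft

493 kn × 0.514444 = 253.621 m/s
0.135 day × 86400 = 11664 s
d = v × t = 253.621 m/s × 11664 s = 2.95824×10⁶ m
2.95824×10⁶ m ÷ (0.3048 m/ft) = 9.70551×10⁶ ft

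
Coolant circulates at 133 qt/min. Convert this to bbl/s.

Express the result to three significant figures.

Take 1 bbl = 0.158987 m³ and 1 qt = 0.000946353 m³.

133 qt/min × 0.000946353 m³/qt ÷ 60 s/min = 0.00209775 m³/s
0.00209775 m³/s ÷ 0.158987 m³/bbl = 0.0131945 bbl/s

0.0132 bbl/s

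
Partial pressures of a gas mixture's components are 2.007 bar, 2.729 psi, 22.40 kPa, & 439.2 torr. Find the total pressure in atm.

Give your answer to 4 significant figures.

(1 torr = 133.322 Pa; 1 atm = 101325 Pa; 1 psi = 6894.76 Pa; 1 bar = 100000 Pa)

2.965 atm

2.007 bar × 100000 → 200700 Pa
2.729 psi × 6894.76 → 18815.8 Pa
22.40 kPa × 1000 → 22400 Pa
439.2 torr × 133.322 → 58555 Pa
Sum: 200700 + 18815.8 + 22400 + 58555 = 300471 Pa
In atm: 300471 / 101325 = 2.96542 atm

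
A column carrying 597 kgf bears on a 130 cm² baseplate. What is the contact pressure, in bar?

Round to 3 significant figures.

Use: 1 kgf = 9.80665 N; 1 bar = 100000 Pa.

4.50 bar

597 kgf × 9.80665 → 5854.57 N
130 cm² × 0.0001 → 0.013 m²
P = F / A = 5854.57 N / 0.013 m² = 450352 Pa
450352 Pa ÷ (100000 Pa/bar) = 4.50352 bar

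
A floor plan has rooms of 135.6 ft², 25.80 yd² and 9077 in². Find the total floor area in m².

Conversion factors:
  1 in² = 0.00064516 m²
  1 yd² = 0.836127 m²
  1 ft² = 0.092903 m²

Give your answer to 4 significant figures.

40.03 m²

135.6 ft² × 0.092903 = 12.5976 m²
25.80 yd² × 0.836127 = 21.5721 m²
9077 in² × 0.00064516 = 5.85612 m²
Total: 12.5976 + 21.5721 + 5.85612 = 40.0258 m²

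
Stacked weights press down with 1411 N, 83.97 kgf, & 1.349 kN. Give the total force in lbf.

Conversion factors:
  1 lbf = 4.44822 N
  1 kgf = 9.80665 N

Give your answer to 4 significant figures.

1411 N (already N)
83.97 kgf × 9.80665 = 823.464 N
1.349 kN × 1000 = 1349 N
Sum: 1411 + 823.464 + 1349 = 3583.46 N
In lbf: 3583.46 / 4.44822 = 805.594 lbf

805.6 lbf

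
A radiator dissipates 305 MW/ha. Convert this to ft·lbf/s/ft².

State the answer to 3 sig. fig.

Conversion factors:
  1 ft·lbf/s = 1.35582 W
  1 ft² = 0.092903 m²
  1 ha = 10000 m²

2090 ft·lbf/s/ft²

305 MW/ha × 1000000 W/MW ÷ 10000 m²/ha = 30500 W/m²
30500 W/m² ÷ 1.35582 W/ft·lbf/s × 0.092903 m²/ft² = 2089.91 ft·lbf/s/ft²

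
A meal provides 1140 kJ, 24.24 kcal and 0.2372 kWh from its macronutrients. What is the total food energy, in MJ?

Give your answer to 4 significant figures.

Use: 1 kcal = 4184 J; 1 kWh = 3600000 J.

2.095 MJ

1140 kJ × 1000 → 1.14×10⁶ J
24.24 kcal × 4184 → 101420 J
0.2372 kWh × 3600000 → 853920 J
Sum: 1.14×10⁶ + 101420 + 853920 = 2.09534×10⁶ J
In MJ: 2.09534×10⁶ / 1000000 = 2.09534 MJ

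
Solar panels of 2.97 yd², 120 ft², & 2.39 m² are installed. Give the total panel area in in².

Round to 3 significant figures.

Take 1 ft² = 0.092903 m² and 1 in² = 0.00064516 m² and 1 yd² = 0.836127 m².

2.97 yd² × 0.836127 = 2.4833 m²
120 ft² × 0.092903 = 11.1484 m²
2.39 m² (already m²)
Sum: 2.4833 + 11.1484 + 2.39 = 16.0217 m²
In in²: 16.0217 / 0.00064516 = 24833.7 in²

2.48×10⁴ in²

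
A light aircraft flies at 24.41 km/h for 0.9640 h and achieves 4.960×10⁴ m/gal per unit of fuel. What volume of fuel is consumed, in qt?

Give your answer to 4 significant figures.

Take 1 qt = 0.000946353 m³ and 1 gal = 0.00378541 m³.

24.41 km/h → 6.78056 m/s
0.9640 h → 3470.4 s
d = v × t = 6.78056 × 3470.4 = 23531.3 m
4.960×10⁴ m/gal → 1.31029×10⁷ m/m³
V = d / (distance per unit fuel) = 23531.3 / 1.31029×10⁷ = 0.00179588 m³
In qt: 0.00179588 / 0.000946353 = 1.89769 qt

1.898 qt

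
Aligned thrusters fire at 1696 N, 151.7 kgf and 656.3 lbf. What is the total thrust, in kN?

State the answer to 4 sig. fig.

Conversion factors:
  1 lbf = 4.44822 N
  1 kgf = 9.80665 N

1696 N (already N)
151.7 kgf × 9.80665 = 1487.67 N
656.3 lbf × 4.44822 = 2919.37 N
Total: 1696 + 1487.67 + 2919.37 = 6103.04 N
In kN: 6103.04 / 1000 = 6.10304 kN

6.103 kN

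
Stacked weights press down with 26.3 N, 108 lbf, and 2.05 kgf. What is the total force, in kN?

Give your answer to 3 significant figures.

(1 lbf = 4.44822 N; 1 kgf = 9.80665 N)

0.527 kN

26.3 N (already N)
108 lbf × 4.44822 → 480.408 N
2.05 kgf × 9.80665 → 20.1036 N
Sum: 26.3 + 480.408 + 20.1036 = 526.812 N
In kN: 526.812 / 1000 = 0.526812 kN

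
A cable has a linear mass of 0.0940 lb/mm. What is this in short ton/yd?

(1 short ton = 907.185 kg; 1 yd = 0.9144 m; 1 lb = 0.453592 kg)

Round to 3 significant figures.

0.0940 lb/mm × 0.453592 kg/lb ÷ 0.001 m/mm = 42.6376 kg/m
42.6376 kg/m ÷ 907.185 kg/short ton × 0.9144 m/yd = 0.0429767 short ton/yd

0.0430 short ton/yd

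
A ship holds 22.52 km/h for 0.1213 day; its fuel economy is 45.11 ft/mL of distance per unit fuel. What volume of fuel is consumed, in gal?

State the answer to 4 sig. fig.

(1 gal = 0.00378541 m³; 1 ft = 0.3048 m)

1.260 gal

22.52 km/h → 6.25556 m/s
0.1213 day → 10480.3 s
d = v × t = 6.25556 × 10480.3 = 65560.1 m
45.11 ft/mL → 1.37495×10⁷ m/m³
V = d / (distance per unit fuel) = 65560.1 / 1.37495×10⁷ = 0.00476818 m³
In gal: 0.00476818 / 0.00378541 = 1.25962 gal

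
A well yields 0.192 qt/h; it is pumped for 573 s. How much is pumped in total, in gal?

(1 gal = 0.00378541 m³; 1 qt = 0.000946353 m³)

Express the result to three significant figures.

0.192 qt/h → 5.04722×10⁻⁸ m³/s
V = Q × t = 5.04722×10⁻⁸ × 573 = 2.89206×10⁻⁵ m³
In gal: 2.89206×10⁻⁵ / 0.00378541 = 0.00764002 gal

0.00764 gal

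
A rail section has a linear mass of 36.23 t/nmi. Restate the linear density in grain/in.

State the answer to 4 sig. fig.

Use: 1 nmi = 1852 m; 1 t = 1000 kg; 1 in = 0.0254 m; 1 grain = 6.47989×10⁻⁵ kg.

36.23 t/nmi × 1000 kg/t ÷ 1852 m/nmi = 19.5626 kg/m
19.5626 kg/m ÷ 6.47989×10⁻⁵ kg/grain × 0.0254 m/in = 7668.19 grain/in

7668 grain/in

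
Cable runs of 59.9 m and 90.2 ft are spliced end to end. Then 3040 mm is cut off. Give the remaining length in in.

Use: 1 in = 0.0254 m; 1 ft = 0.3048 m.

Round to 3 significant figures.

3320 in

59.9 m (already m)
90.2 ft × 0.3048 = 27.493 m
3040 mm × 0.001 = 3.04 m
Net: 59.9 + 27.493 − 3.04 = 84.353 m
In in: 84.353 / 0.0254 = 3320.98 in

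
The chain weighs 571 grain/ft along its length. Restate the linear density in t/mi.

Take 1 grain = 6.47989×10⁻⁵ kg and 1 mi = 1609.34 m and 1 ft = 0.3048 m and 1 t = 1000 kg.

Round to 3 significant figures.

0.195 t/mi

571 grain/ft × 6.47989×10⁻⁵ kg/grain ÷ 0.3048 m/ft = 0.121392 kg/m
0.121392 kg/m ÷ 1000 kg/t × 1609.34 m/mi = 0.195361 t/mi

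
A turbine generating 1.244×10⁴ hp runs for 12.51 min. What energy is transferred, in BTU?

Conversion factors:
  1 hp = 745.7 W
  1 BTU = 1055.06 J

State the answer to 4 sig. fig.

1.244×10⁴ hp × 745.7 → 9.27651×10⁶ W
12.51 min × 60 → 750.6 s
E = P × t = 9.27651×10⁶ W × 750.6 s = 6.96295×10⁹ J
6.96295×10⁹ J ÷ (1055.06 J/BTU) = 6.59958×10⁶ BTU

6.600×10⁶ BTU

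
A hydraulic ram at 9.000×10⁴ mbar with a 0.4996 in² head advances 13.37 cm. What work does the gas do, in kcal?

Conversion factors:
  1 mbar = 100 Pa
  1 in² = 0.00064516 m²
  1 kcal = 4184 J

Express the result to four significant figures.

0.09270 kcal

9.000×10⁴ mbar → 9×10⁶ Pa
0.4996 in² → 3.22322×10⁻⁴ m²
F = P × A = 9×10⁶ × 3.22322×10⁻⁴ = 2900.9 N
13.37 cm → 0.1337 m
W = F × d = 2900.9 × 0.1337 = 387.85 J
In kcal: 387.85 / 4184 = 0.0926984 kcal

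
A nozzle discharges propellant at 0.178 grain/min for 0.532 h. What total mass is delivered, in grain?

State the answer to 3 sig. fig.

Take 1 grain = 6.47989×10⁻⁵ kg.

5.68 grain

0.178 grain/min → 1.92237×10⁻⁷ kg/s
0.532 h → 1915.2 s
m = ṁ × t = 1.92237×10⁻⁷ × 1915.2 = 3.68172×10⁻⁴ kg
In grain: 3.68172×10⁻⁴ / 6.47989×10⁻⁵ = 5.68176 grain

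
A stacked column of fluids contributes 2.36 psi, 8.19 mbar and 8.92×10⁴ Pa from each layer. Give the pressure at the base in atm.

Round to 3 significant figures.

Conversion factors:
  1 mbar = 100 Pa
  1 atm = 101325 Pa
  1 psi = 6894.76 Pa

2.36 psi × 6894.76 = 16271.6 Pa
8.19 mbar × 100 = 819 Pa
8.92×10⁴ Pa (already Pa)
Combined: 16271.6 + 819 + 89200 = 106291 Pa
In atm: 106291 / 101325 = 1.04901 atm

1.05 atm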